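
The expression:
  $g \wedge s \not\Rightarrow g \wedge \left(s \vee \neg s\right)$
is never true.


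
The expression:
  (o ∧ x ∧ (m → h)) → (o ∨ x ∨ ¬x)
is always true.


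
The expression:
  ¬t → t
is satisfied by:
  {t: True}


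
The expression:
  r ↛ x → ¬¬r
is always true.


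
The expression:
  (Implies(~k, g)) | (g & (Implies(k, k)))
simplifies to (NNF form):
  g | k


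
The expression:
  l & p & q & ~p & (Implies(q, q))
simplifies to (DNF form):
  False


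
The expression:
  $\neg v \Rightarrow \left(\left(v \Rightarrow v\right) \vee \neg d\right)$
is always true.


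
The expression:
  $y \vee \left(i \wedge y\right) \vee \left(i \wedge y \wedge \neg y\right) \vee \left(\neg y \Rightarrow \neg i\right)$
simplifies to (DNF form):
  $y \vee \neg i$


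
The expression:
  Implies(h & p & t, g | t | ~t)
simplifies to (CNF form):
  True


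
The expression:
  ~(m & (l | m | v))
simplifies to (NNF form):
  ~m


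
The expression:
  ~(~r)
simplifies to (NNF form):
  r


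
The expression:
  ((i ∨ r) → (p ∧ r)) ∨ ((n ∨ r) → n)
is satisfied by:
  {n: True, p: True, r: False}
  {n: True, p: False, r: False}
  {p: True, n: False, r: False}
  {n: False, p: False, r: False}
  {r: True, n: True, p: True}
  {r: True, n: True, p: False}
  {r: True, p: True, n: False}


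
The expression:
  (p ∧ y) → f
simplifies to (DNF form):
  f ∨ ¬p ∨ ¬y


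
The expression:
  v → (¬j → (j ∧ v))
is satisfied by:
  {j: True, v: False}
  {v: False, j: False}
  {v: True, j: True}


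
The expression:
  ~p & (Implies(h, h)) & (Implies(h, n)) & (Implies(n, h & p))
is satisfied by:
  {n: False, p: False, h: False}


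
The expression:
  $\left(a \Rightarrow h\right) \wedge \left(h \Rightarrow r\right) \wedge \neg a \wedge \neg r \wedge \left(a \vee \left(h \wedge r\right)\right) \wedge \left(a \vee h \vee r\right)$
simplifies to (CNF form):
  $\text{False}$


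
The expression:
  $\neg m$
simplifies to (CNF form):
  $\neg m$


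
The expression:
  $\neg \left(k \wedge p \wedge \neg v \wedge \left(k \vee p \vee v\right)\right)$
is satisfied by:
  {v: True, p: False, k: False}
  {p: False, k: False, v: False}
  {v: True, k: True, p: False}
  {k: True, p: False, v: False}
  {v: True, p: True, k: False}
  {p: True, v: False, k: False}
  {v: True, k: True, p: True}


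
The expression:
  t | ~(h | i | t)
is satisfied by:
  {t: True, h: False, i: False}
  {i: True, t: True, h: False}
  {t: True, h: True, i: False}
  {i: True, t: True, h: True}
  {i: False, h: False, t: False}


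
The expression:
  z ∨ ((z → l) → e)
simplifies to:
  e ∨ z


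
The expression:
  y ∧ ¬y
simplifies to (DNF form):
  False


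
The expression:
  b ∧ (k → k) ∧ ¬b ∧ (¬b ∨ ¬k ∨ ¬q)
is never true.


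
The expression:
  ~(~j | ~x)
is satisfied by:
  {j: True, x: True}


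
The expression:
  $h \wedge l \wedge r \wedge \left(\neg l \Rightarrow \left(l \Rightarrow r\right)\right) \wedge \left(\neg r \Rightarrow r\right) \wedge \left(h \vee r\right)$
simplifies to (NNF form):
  $h \wedge l \wedge r$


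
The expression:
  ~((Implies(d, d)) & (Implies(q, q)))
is never true.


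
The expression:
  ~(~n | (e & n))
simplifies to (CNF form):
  n & ~e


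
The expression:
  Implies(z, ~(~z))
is always true.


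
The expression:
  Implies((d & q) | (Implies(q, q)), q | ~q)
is always true.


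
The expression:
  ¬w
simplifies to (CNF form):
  ¬w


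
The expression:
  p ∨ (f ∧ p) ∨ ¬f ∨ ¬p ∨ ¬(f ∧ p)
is always true.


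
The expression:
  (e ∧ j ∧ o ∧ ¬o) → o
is always true.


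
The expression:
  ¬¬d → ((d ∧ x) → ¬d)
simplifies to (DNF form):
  ¬d ∨ ¬x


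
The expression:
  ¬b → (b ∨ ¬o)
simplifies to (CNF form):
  b ∨ ¬o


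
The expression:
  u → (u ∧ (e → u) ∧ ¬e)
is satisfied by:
  {u: False, e: False}
  {e: True, u: False}
  {u: True, e: False}


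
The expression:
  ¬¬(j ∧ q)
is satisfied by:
  {j: True, q: True}


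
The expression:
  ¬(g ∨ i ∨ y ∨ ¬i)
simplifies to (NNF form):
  False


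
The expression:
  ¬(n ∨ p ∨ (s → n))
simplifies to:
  s ∧ ¬n ∧ ¬p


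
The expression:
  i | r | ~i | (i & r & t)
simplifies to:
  True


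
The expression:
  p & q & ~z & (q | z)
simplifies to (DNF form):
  p & q & ~z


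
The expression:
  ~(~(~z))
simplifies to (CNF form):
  ~z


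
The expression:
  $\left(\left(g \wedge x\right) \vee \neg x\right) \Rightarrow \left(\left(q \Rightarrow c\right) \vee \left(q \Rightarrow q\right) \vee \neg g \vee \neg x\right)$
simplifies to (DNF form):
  $\text{True}$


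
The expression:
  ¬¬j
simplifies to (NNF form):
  j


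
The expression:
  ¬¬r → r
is always true.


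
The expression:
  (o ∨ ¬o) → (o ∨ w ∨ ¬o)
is always true.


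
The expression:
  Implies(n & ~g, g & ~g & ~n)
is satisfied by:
  {g: True, n: False}
  {n: False, g: False}
  {n: True, g: True}


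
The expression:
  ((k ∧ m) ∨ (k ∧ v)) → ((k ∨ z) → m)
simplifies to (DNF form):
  m ∨ ¬k ∨ ¬v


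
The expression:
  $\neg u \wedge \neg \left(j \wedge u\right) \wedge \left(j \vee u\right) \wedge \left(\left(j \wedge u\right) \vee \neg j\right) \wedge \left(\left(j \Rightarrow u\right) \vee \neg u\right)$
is never true.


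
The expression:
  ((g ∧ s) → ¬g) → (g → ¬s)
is always true.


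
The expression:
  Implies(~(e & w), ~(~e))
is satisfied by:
  {e: True}


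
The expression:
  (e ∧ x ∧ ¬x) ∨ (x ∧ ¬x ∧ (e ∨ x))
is never true.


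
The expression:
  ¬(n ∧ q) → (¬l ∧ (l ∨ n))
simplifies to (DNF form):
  (n ∧ q) ∨ (n ∧ ¬l)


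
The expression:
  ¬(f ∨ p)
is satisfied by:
  {p: False, f: False}


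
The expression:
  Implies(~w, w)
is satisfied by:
  {w: True}


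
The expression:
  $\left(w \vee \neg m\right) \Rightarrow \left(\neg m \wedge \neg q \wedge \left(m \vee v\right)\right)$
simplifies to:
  $\left(m \vee v\right) \wedge \left(m \vee \neg q\right) \wedge \left(\neg m \vee \neg w\right)$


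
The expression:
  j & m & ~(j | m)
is never true.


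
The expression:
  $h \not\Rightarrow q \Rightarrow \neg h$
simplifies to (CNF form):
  $q \vee \neg h$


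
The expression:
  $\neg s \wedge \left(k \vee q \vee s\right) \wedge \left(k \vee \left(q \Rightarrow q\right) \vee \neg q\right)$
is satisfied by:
  {k: True, q: True, s: False}
  {k: True, q: False, s: False}
  {q: True, k: False, s: False}


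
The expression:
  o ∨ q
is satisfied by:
  {q: True, o: True}
  {q: True, o: False}
  {o: True, q: False}


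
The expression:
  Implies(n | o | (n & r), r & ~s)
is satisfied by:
  {r: True, s: False, n: False, o: False}
  {r: False, s: False, n: False, o: False}
  {r: True, o: True, s: False, n: False}
  {r: True, n: True, o: False, s: False}
  {r: True, n: True, o: True, s: False}
  {r: True, s: True, o: False, n: False}
  {s: True, o: False, n: False, r: False}


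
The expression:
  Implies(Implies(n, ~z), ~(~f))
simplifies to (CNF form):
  (f | n) & (f | z)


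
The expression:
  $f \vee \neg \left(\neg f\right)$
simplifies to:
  $f$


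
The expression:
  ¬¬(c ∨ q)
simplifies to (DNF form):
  c ∨ q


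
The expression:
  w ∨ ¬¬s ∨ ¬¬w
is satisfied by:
  {s: True, w: True}
  {s: True, w: False}
  {w: True, s: False}


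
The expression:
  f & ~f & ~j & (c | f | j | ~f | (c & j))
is never true.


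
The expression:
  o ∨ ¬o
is always true.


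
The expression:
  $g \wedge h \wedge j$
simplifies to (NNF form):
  $g \wedge h \wedge j$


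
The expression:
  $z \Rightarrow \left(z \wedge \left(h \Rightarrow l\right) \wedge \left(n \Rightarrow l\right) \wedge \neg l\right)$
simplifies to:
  $\left(\neg h \wedge \neg l \wedge \neg n\right) \vee \neg z$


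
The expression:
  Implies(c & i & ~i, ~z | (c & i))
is always true.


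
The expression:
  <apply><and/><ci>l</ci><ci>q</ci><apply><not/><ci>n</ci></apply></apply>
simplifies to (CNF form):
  <apply><and/><ci>l</ci><ci>q</ci><apply><not/><ci>n</ci></apply></apply>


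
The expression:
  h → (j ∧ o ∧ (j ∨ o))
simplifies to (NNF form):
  (j ∧ o) ∨ ¬h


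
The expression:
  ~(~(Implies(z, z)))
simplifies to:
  True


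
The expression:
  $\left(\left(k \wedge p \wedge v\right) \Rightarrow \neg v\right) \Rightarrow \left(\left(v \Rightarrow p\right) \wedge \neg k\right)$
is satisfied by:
  {p: True, k: False, v: False}
  {k: False, v: False, p: False}
  {p: True, v: True, k: False}
  {p: True, k: True, v: True}


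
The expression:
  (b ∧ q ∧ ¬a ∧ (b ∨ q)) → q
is always true.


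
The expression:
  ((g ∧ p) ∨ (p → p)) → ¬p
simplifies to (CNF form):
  ¬p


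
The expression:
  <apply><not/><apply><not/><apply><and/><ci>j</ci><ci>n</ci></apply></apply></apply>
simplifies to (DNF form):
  <apply><and/><ci>j</ci><ci>n</ci></apply>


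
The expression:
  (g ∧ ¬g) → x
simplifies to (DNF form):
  True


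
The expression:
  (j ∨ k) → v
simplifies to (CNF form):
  (v ∨ ¬j) ∧ (v ∨ ¬k)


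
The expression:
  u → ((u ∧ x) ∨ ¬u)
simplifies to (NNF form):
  x ∨ ¬u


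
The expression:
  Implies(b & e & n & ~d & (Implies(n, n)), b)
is always true.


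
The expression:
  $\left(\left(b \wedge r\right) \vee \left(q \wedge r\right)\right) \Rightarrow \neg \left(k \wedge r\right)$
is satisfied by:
  {b: False, k: False, r: False, q: False}
  {q: True, b: False, k: False, r: False}
  {b: True, q: False, k: False, r: False}
  {q: True, b: True, k: False, r: False}
  {r: True, q: False, b: False, k: False}
  {r: True, q: True, b: False, k: False}
  {r: True, b: True, q: False, k: False}
  {r: True, q: True, b: True, k: False}
  {k: True, r: False, b: False, q: False}
  {k: True, q: True, r: False, b: False}
  {k: True, b: True, r: False, q: False}
  {q: True, k: True, b: True, r: False}
  {k: True, r: True, q: False, b: False}


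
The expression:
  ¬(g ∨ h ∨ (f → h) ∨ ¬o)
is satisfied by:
  {f: True, o: True, g: False, h: False}


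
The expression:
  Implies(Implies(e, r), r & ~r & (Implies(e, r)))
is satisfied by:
  {e: True, r: False}


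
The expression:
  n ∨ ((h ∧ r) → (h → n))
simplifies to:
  n ∨ ¬h ∨ ¬r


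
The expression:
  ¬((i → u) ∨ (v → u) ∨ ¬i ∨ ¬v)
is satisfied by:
  {i: True, v: True, u: False}


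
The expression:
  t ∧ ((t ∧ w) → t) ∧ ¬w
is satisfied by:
  {t: True, w: False}


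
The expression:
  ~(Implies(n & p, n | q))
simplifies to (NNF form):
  False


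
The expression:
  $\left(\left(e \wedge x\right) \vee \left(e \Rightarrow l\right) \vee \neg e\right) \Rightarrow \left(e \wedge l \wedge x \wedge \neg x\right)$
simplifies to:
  $e \wedge \neg l \wedge \neg x$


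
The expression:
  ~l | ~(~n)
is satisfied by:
  {n: True, l: False}
  {l: False, n: False}
  {l: True, n: True}


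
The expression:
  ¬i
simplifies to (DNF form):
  ¬i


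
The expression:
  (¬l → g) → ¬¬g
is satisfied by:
  {g: True, l: False}
  {l: False, g: False}
  {l: True, g: True}


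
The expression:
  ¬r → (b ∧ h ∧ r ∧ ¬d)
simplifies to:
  r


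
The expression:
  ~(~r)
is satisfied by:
  {r: True}


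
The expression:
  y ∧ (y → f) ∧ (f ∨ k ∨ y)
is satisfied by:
  {f: True, y: True}


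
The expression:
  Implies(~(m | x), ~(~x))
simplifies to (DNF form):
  m | x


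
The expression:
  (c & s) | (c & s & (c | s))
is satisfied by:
  {c: True, s: True}


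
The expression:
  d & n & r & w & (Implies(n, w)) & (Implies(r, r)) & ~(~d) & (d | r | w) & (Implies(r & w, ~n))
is never true.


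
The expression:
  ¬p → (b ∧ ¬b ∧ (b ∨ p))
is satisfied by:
  {p: True}


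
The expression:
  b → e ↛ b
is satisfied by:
  {b: False}


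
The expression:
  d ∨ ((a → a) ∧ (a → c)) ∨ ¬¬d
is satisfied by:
  {d: True, c: True, a: False}
  {d: True, c: False, a: False}
  {c: True, d: False, a: False}
  {d: False, c: False, a: False}
  {a: True, d: True, c: True}
  {a: True, d: True, c: False}
  {a: True, c: True, d: False}


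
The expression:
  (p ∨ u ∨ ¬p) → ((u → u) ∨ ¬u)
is always true.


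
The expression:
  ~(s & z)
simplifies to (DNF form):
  ~s | ~z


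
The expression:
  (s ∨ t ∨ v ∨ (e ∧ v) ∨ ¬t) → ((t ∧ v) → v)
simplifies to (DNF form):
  True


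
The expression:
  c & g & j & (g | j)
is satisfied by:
  {c: True, j: True, g: True}


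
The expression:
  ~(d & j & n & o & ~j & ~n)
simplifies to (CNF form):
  True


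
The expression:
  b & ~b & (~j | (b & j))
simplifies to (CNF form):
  False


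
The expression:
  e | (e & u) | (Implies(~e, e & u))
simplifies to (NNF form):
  e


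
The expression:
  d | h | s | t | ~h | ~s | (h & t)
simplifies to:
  True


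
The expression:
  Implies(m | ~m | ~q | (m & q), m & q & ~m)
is never true.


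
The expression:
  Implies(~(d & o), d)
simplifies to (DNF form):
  d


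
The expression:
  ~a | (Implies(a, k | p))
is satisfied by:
  {k: True, p: True, a: False}
  {k: True, p: False, a: False}
  {p: True, k: False, a: False}
  {k: False, p: False, a: False}
  {a: True, k: True, p: True}
  {a: True, k: True, p: False}
  {a: True, p: True, k: False}


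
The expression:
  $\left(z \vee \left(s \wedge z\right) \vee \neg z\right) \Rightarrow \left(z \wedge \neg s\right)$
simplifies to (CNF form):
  $z \wedge \neg s$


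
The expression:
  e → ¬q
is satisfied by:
  {e: False, q: False}
  {q: True, e: False}
  {e: True, q: False}


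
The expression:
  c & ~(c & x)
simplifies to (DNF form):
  c & ~x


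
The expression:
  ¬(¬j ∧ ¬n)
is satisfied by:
  {n: True, j: True}
  {n: True, j: False}
  {j: True, n: False}


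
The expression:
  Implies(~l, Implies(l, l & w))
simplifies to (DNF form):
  True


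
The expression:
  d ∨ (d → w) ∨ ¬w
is always true.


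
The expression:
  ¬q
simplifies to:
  ¬q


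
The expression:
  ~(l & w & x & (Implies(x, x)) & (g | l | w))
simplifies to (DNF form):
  ~l | ~w | ~x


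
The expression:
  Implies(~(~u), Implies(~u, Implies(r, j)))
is always true.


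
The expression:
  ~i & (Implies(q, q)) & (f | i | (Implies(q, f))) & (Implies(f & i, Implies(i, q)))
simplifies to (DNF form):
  (f & ~i) | (~i & ~q)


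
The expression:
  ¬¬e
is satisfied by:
  {e: True}


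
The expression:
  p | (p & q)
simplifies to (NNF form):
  p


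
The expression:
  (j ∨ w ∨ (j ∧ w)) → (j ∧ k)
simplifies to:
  (j ∧ k) ∨ (¬j ∧ ¬w)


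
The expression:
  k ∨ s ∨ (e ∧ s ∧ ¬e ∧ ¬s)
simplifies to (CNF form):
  k ∨ s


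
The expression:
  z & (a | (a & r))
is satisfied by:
  {a: True, z: True}


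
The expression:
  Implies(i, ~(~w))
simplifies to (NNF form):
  w | ~i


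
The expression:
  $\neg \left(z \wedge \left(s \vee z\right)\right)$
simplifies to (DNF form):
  $\neg z$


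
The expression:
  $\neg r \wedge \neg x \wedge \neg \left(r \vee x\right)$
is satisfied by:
  {x: False, r: False}


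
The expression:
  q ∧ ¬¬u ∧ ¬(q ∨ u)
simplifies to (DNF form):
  False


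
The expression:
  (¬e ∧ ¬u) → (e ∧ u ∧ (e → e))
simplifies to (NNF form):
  e ∨ u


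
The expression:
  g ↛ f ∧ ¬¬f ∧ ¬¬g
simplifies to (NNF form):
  False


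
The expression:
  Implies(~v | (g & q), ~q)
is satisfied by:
  {v: True, q: False, g: False}
  {v: False, q: False, g: False}
  {g: True, v: True, q: False}
  {g: True, v: False, q: False}
  {q: True, v: True, g: False}


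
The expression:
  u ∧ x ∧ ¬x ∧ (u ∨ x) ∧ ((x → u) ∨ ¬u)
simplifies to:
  False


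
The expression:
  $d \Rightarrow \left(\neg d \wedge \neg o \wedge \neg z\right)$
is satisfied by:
  {d: False}


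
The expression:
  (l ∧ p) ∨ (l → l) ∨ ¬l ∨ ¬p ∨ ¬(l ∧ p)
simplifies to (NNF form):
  True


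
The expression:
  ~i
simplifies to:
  ~i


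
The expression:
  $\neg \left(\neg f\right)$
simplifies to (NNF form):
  $f$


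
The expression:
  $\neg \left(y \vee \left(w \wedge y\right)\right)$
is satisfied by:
  {y: False}


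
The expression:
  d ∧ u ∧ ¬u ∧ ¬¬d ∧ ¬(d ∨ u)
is never true.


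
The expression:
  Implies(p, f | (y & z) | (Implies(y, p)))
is always true.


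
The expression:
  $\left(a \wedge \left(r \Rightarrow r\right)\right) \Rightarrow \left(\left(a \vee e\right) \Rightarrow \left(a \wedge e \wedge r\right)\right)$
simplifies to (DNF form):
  $\left(e \wedge r\right) \vee \neg a$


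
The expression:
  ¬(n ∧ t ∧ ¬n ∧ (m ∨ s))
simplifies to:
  True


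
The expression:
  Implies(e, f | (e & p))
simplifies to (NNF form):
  f | p | ~e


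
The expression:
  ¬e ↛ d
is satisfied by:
  {d: True, e: False}
  {e: False, d: False}
  {e: True, d: True}


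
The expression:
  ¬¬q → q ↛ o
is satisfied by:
  {o: False, q: False}
  {q: True, o: False}
  {o: True, q: False}


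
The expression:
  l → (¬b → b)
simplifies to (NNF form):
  b ∨ ¬l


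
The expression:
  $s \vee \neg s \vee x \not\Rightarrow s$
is always true.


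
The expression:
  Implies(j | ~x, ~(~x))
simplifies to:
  x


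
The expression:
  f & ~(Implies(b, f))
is never true.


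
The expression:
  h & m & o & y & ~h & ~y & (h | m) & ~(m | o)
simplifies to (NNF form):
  False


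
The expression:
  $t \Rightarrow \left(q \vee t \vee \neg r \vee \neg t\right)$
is always true.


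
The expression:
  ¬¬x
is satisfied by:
  {x: True}


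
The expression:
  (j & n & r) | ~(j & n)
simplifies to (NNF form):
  r | ~j | ~n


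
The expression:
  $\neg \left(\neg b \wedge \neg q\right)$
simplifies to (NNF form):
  $b \vee q$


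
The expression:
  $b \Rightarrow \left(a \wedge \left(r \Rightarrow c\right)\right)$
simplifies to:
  $\left(a \wedge c\right) \vee \left(a \wedge \neg r\right) \vee \neg b$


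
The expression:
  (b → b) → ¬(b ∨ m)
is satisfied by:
  {b: False, m: False}


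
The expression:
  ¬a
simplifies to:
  ¬a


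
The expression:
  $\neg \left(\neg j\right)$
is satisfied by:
  {j: True}


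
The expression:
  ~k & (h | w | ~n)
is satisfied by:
  {h: True, w: True, n: False, k: False}
  {h: True, w: False, n: False, k: False}
  {w: True, h: False, n: False, k: False}
  {h: False, w: False, n: False, k: False}
  {h: True, n: True, w: True, k: False}
  {h: True, n: True, w: False, k: False}
  {n: True, w: True, h: False, k: False}


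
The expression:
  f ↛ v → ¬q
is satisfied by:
  {v: True, q: False, f: False}
  {v: False, q: False, f: False}
  {f: True, v: True, q: False}
  {f: True, v: False, q: False}
  {q: True, v: True, f: False}
  {q: True, v: False, f: False}
  {q: True, f: True, v: True}


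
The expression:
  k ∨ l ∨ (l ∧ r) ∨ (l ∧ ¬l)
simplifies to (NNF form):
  k ∨ l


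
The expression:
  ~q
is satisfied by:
  {q: False}


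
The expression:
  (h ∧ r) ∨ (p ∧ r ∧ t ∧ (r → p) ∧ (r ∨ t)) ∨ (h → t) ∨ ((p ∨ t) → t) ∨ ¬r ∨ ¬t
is always true.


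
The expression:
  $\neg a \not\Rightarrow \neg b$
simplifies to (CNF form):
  $b \wedge \neg a$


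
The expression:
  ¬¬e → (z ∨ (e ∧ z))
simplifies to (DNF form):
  z ∨ ¬e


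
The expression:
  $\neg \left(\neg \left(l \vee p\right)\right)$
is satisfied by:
  {l: True, p: True}
  {l: True, p: False}
  {p: True, l: False}


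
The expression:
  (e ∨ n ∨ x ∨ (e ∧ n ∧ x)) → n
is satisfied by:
  {n: True, e: False, x: False}
  {n: True, x: True, e: False}
  {n: True, e: True, x: False}
  {n: True, x: True, e: True}
  {x: False, e: False, n: False}


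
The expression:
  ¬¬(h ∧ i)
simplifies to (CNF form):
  h ∧ i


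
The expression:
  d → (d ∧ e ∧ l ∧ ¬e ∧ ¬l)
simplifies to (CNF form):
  ¬d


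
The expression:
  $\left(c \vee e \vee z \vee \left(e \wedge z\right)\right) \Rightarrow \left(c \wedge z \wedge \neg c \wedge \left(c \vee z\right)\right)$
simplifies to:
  $\neg c \wedge \neg e \wedge \neg z$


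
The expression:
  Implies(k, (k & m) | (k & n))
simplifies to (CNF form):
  m | n | ~k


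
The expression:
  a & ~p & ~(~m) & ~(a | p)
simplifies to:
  False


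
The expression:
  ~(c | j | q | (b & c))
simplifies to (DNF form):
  ~c & ~j & ~q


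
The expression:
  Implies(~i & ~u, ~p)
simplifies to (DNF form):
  i | u | ~p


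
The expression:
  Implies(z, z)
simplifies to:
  True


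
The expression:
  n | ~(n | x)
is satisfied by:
  {n: True, x: False}
  {x: False, n: False}
  {x: True, n: True}


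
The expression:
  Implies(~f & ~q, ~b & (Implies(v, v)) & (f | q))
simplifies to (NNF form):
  f | q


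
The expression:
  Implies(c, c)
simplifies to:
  True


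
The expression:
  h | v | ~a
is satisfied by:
  {v: True, h: True, a: False}
  {v: True, h: False, a: False}
  {h: True, v: False, a: False}
  {v: False, h: False, a: False}
  {a: True, v: True, h: True}
  {a: True, v: True, h: False}
  {a: True, h: True, v: False}


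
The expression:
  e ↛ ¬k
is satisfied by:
  {e: True, k: True}


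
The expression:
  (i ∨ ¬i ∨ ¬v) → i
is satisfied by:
  {i: True}


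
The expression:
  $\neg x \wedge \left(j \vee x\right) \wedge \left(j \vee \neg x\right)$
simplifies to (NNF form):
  $j \wedge \neg x$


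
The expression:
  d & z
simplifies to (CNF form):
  d & z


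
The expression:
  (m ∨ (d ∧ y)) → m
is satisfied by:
  {m: True, d: False, y: False}
  {m: False, d: False, y: False}
  {y: True, m: True, d: False}
  {y: True, m: False, d: False}
  {d: True, m: True, y: False}
  {d: True, m: False, y: False}
  {d: True, y: True, m: True}


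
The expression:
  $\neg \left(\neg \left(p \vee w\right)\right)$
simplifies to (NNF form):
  $p \vee w$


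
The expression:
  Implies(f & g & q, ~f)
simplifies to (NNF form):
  ~f | ~g | ~q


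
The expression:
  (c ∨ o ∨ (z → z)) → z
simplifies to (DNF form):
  z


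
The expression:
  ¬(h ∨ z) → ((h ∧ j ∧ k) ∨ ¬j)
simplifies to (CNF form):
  h ∨ z ∨ ¬j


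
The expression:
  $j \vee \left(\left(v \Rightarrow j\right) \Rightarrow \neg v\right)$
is always true.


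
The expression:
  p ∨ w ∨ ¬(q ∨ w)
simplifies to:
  p ∨ w ∨ ¬q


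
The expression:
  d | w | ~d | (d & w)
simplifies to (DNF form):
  True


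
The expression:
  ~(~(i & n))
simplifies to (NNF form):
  i & n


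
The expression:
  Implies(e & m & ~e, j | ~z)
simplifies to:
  True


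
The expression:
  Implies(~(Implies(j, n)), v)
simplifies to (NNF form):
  n | v | ~j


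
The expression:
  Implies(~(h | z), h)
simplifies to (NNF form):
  h | z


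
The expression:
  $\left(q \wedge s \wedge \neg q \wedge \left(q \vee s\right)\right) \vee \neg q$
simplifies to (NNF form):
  $\neg q$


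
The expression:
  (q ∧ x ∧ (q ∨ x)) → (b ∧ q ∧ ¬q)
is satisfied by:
  {q: False, x: False}
  {x: True, q: False}
  {q: True, x: False}


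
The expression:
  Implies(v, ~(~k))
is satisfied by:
  {k: True, v: False}
  {v: False, k: False}
  {v: True, k: True}


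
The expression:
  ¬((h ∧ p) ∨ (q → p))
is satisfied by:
  {q: True, p: False}


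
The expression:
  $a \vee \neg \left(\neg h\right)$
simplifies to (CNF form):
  $a \vee h$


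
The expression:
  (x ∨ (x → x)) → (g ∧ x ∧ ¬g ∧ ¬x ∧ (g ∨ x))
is never true.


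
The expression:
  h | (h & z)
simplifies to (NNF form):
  h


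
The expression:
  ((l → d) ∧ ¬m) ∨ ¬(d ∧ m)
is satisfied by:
  {m: False, d: False}
  {d: True, m: False}
  {m: True, d: False}


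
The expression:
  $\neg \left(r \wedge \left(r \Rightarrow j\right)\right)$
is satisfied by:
  {r: False, j: False}
  {j: True, r: False}
  {r: True, j: False}


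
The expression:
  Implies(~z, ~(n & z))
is always true.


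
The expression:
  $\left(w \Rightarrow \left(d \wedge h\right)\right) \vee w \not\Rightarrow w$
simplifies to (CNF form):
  $\left(d \vee \neg w\right) \wedge \left(h \vee \neg w\right)$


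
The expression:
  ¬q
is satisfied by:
  {q: False}


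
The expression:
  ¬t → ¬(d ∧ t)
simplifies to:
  True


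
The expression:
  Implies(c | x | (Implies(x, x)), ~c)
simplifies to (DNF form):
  ~c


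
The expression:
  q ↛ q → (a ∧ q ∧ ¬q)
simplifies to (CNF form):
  True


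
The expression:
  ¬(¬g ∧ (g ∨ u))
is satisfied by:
  {g: True, u: False}
  {u: False, g: False}
  {u: True, g: True}


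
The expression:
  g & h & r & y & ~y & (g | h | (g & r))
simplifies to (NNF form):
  False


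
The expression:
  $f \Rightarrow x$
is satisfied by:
  {x: True, f: False}
  {f: False, x: False}
  {f: True, x: True}


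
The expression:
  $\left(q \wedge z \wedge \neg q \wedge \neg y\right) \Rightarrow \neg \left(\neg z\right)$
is always true.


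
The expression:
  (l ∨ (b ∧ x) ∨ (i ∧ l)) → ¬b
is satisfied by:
  {x: False, b: False, l: False}
  {l: True, x: False, b: False}
  {x: True, l: False, b: False}
  {l: True, x: True, b: False}
  {b: True, l: False, x: False}


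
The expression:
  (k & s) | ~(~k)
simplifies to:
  k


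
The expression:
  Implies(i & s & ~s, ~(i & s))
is always true.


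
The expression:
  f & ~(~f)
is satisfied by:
  {f: True}


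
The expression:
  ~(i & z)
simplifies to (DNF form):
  ~i | ~z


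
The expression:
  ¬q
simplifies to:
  ¬q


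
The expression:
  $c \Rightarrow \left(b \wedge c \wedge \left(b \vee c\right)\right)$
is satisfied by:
  {b: True, c: False}
  {c: False, b: False}
  {c: True, b: True}


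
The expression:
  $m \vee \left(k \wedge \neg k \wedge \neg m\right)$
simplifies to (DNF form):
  $m$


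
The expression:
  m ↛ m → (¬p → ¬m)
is always true.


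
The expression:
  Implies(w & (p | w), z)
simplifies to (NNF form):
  z | ~w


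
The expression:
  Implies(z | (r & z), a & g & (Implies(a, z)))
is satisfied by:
  {a: True, g: True, z: False}
  {a: True, g: False, z: False}
  {g: True, a: False, z: False}
  {a: False, g: False, z: False}
  {a: True, z: True, g: True}


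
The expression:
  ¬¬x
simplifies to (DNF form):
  x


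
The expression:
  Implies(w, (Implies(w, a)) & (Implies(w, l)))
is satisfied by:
  {a: True, l: True, w: False}
  {a: True, l: False, w: False}
  {l: True, a: False, w: False}
  {a: False, l: False, w: False}
  {a: True, w: True, l: True}


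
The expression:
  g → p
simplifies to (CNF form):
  p ∨ ¬g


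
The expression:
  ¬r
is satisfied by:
  {r: False}


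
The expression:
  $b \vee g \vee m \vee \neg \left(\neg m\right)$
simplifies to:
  $b \vee g \vee m$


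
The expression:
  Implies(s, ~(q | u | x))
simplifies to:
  ~s | (~q & ~u & ~x)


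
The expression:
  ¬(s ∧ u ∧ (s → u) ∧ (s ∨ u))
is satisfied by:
  {s: False, u: False}
  {u: True, s: False}
  {s: True, u: False}


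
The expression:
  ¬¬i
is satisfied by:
  {i: True}


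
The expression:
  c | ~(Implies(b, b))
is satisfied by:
  {c: True}


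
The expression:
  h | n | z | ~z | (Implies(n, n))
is always true.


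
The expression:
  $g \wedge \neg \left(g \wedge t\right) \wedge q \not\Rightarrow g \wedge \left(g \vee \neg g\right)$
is never true.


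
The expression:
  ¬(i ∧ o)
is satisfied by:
  {o: False, i: False}
  {i: True, o: False}
  {o: True, i: False}


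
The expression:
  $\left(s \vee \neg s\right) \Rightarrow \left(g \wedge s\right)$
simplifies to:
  $g \wedge s$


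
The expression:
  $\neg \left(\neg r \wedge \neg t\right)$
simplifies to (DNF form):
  $r \vee t$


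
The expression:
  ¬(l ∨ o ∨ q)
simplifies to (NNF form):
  ¬l ∧ ¬o ∧ ¬q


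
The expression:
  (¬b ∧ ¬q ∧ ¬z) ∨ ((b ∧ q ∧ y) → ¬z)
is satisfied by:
  {q: False, z: False, y: False, b: False}
  {b: True, q: False, z: False, y: False}
  {y: True, q: False, z: False, b: False}
  {b: True, y: True, q: False, z: False}
  {z: True, b: False, q: False, y: False}
  {b: True, z: True, q: False, y: False}
  {y: True, z: True, b: False, q: False}
  {b: True, y: True, z: True, q: False}
  {q: True, y: False, z: False, b: False}
  {b: True, q: True, y: False, z: False}
  {y: True, q: True, b: False, z: False}
  {b: True, y: True, q: True, z: False}
  {z: True, q: True, y: False, b: False}
  {b: True, z: True, q: True, y: False}
  {y: True, z: True, q: True, b: False}


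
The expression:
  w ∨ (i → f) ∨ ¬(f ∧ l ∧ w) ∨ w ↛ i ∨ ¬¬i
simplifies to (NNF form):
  True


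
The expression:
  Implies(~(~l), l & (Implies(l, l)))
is always true.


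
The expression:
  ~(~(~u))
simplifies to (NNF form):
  ~u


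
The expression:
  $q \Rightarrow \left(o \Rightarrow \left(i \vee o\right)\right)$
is always true.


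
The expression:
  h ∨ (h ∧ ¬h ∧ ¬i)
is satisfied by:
  {h: True}


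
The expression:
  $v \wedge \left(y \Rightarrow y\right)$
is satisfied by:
  {v: True}


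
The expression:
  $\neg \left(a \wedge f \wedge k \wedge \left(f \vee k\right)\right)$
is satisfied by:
  {k: False, a: False, f: False}
  {f: True, k: False, a: False}
  {a: True, k: False, f: False}
  {f: True, a: True, k: False}
  {k: True, f: False, a: False}
  {f: True, k: True, a: False}
  {a: True, k: True, f: False}


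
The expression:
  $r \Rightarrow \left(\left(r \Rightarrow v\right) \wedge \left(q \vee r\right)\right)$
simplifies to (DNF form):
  $v \vee \neg r$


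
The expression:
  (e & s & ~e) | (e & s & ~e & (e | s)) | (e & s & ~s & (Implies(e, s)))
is never true.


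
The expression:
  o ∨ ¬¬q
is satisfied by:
  {q: True, o: True}
  {q: True, o: False}
  {o: True, q: False}


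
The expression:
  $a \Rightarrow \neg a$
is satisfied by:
  {a: False}


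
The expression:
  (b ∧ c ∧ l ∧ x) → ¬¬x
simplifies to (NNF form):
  True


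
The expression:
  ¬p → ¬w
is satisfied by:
  {p: True, w: False}
  {w: False, p: False}
  {w: True, p: True}


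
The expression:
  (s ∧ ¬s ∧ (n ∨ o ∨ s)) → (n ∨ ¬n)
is always true.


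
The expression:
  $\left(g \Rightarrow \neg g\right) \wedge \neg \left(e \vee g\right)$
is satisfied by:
  {g: False, e: False}


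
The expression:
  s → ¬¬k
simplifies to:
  k ∨ ¬s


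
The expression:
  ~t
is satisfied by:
  {t: False}


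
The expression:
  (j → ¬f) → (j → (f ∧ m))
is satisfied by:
  {f: True, j: False}
  {j: False, f: False}
  {j: True, f: True}


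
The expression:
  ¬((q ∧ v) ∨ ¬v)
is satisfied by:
  {v: True, q: False}


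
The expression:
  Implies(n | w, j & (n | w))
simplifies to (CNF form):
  (j | ~n) & (j | ~w)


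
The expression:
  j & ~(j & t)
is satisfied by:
  {j: True, t: False}


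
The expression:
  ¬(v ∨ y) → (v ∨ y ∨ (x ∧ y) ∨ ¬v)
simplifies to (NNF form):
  True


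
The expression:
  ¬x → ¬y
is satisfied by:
  {x: True, y: False}
  {y: False, x: False}
  {y: True, x: True}


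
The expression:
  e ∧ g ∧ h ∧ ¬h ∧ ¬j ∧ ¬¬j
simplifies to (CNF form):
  False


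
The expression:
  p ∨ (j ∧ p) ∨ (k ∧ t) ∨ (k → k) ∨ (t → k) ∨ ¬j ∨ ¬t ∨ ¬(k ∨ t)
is always true.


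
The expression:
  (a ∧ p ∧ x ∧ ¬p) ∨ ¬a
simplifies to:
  ¬a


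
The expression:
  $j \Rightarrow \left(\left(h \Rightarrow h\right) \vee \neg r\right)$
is always true.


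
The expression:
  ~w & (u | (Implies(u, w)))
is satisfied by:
  {w: False}


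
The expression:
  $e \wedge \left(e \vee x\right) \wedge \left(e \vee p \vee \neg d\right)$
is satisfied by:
  {e: True}


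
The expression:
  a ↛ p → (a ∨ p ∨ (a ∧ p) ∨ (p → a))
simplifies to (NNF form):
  True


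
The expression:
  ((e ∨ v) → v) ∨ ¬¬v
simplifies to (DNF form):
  v ∨ ¬e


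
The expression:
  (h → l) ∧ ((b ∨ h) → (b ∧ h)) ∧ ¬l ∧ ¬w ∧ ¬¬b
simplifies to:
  False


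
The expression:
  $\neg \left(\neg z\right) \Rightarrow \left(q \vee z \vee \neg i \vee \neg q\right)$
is always true.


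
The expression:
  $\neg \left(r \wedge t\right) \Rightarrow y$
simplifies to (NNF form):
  $y \vee \left(r \wedge t\right)$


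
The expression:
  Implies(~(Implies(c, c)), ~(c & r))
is always true.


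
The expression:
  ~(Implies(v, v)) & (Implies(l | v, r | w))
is never true.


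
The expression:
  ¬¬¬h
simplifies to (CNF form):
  ¬h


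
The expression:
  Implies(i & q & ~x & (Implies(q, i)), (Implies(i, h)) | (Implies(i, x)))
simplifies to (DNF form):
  h | x | ~i | ~q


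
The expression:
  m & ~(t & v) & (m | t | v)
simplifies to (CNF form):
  m & (~t | ~v)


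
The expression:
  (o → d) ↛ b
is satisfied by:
  {d: True, o: False, b: False}
  {o: False, b: False, d: False}
  {d: True, o: True, b: False}


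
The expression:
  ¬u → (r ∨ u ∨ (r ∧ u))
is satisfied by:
  {r: True, u: True}
  {r: True, u: False}
  {u: True, r: False}


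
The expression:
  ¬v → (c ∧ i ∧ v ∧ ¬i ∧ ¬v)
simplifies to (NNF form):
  v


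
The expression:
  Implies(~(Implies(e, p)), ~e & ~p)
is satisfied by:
  {p: True, e: False}
  {e: False, p: False}
  {e: True, p: True}


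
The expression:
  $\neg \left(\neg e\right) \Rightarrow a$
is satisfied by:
  {a: True, e: False}
  {e: False, a: False}
  {e: True, a: True}


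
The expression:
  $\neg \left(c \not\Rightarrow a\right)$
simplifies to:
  $a \vee \neg c$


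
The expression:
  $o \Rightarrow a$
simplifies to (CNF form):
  $a \vee \neg o$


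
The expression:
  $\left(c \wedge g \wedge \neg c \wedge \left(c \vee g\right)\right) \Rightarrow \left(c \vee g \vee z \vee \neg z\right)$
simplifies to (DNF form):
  $\text{True}$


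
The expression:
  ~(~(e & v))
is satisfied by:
  {e: True, v: True}


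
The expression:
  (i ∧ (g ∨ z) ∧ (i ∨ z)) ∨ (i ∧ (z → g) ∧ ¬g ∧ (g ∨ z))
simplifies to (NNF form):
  i ∧ (g ∨ z)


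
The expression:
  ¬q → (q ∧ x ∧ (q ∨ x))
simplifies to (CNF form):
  q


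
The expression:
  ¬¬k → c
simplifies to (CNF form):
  c ∨ ¬k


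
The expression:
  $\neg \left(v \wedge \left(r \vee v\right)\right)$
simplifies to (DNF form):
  $\neg v$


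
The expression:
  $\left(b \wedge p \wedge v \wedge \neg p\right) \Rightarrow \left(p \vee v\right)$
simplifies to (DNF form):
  $\text{True}$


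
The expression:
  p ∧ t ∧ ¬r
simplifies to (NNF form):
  p ∧ t ∧ ¬r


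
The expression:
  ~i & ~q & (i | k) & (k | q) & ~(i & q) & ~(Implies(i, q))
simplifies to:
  False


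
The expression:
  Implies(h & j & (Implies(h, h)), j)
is always true.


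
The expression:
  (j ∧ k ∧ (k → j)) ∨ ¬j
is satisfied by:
  {k: True, j: False}
  {j: False, k: False}
  {j: True, k: True}


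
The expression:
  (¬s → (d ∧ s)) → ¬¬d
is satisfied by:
  {d: True, s: False}
  {s: False, d: False}
  {s: True, d: True}


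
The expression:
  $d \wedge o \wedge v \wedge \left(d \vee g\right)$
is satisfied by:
  {d: True, o: True, v: True}


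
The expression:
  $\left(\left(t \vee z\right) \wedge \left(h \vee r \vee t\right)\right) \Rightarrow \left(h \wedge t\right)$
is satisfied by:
  {h: True, z: False, t: False, r: False}
  {r: True, h: True, z: False, t: False}
  {r: False, h: False, z: False, t: False}
  {r: True, h: False, z: False, t: False}
  {z: True, r: False, h: False, t: False}
  {t: True, h: True, r: False, z: False}
  {t: True, r: True, h: True, z: False}
  {t: True, z: True, h: True, r: False}
  {r: True, t: True, z: True, h: True}


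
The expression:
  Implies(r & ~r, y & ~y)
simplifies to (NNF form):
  True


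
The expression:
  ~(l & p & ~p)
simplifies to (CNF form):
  True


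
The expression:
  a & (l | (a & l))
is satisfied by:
  {a: True, l: True}


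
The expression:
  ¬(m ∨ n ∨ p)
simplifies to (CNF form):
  ¬m ∧ ¬n ∧ ¬p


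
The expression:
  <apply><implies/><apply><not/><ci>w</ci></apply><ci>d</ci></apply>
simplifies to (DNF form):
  <apply><or/><ci>d</ci><ci>w</ci></apply>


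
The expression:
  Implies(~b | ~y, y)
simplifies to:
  y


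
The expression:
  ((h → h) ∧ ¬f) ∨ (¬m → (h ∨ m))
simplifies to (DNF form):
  h ∨ m ∨ ¬f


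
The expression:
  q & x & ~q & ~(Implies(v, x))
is never true.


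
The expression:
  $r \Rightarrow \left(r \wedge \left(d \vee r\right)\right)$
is always true.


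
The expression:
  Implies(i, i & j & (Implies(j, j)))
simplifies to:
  j | ~i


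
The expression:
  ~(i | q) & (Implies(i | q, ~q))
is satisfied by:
  {q: False, i: False}


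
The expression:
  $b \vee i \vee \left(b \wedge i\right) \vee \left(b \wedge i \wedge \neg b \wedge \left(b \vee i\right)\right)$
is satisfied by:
  {i: True, b: True}
  {i: True, b: False}
  {b: True, i: False}


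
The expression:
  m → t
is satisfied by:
  {t: True, m: False}
  {m: False, t: False}
  {m: True, t: True}


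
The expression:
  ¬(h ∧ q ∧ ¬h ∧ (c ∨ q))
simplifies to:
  True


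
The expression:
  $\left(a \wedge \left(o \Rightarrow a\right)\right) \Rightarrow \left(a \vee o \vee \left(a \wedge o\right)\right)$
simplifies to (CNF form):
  $\text{True}$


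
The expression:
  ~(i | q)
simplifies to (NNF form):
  ~i & ~q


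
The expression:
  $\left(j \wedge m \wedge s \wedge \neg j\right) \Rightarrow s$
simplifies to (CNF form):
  $\text{True}$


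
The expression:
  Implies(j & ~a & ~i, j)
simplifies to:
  True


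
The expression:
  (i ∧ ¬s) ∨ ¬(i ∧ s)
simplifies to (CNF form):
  ¬i ∨ ¬s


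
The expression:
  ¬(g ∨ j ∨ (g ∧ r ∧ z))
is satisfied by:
  {g: False, j: False}


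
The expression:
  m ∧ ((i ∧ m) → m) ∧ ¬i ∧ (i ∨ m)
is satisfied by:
  {m: True, i: False}
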